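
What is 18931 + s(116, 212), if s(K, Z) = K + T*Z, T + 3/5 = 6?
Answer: 100959/5 ≈ 20192.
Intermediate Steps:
T = 27/5 (T = -⅗ + 6 = 27/5 ≈ 5.4000)
s(K, Z) = K + 27*Z/5
18931 + s(116, 212) = 18931 + (116 + (27/5)*212) = 18931 + (116 + 5724/5) = 18931 + 6304/5 = 100959/5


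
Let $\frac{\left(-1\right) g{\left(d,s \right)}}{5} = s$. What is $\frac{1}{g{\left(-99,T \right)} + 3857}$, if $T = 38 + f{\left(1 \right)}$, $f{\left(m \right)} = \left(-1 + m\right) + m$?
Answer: $\frac{1}{3662} \approx 0.00027307$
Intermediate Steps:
$f{\left(m \right)} = -1 + 2 m$
$T = 39$ ($T = 38 + \left(-1 + 2 \cdot 1\right) = 38 + \left(-1 + 2\right) = 38 + 1 = 39$)
$g{\left(d,s \right)} = - 5 s$
$\frac{1}{g{\left(-99,T \right)} + 3857} = \frac{1}{\left(-5\right) 39 + 3857} = \frac{1}{-195 + 3857} = \frac{1}{3662}$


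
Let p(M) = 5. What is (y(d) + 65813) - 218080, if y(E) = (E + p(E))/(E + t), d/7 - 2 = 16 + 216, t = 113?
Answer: -266617874/1751 ≈ -1.5227e+5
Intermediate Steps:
d = 1638 (d = 14 + 7*(16 + 216) = 14 + 7*232 = 14 + 1624 = 1638)
y(E) = (5 + E)/(113 + E) (y(E) = (E + 5)/(E + 113) = (5 + E)/(113 + E))
(y(d) + 65813) - 218080 = ((5 + 1638)/(113 + 1638) + 65813) - 218080 = (1643/1751 + 65813) - 218080 = 115240206/1751 - 218080 = -266617874/1751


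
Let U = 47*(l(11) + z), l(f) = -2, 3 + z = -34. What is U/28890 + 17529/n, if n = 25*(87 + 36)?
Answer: 11128363/1974150 ≈ 5.6370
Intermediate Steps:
z = -37 (z = -3 - 34 = -37)
U = -1833 (U = 47*(-2 - 37) = 47*(-39) = -1833)
n = 3075 (n = 25*123 = 3075)
U/28890 + 17529/n = -1833/28890 + 17529/3075 = -1833*1/28890 + 17529*(1/3075) = -611/9630 + 5843/1025 = 11128363/1974150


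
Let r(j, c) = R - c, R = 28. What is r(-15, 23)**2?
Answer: 25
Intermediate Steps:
r(j, c) = 28 - c
r(-15, 23)**2 = (28 - 1*23)**2 = (28 - 23)**2 = 5**2 = 25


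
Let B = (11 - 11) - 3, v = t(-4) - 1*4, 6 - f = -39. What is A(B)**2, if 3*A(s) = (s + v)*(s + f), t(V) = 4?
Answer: 1764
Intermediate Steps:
f = 45 (f = 6 - 1*(-39) = 6 + 39 = 45)
v = 0 (v = 4 - 1*4 = 4 - 4 = 0)
B = -3 (B = 0 - 3 = -3)
A(s) = s*(45 + s)/3 (A(s) = ((s + 0)*(s + 45))/3 = (s*(45 + s))/3 = s*(45 + s)/3)
A(B)**2 = ((1/3)*(-3)*(45 - 3))**2 = ((1/3)*(-3)*42)**2 = (-42)**2 = 1764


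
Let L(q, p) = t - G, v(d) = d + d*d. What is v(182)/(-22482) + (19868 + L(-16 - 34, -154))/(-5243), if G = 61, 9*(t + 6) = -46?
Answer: -309837266/58936563 ≈ -5.2571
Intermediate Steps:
t = -100/9 (t = -6 + (⅑)*(-46) = -6 - 46/9 = -100/9 ≈ -11.111)
v(d) = d + d²
L(q, p) = -649/9 (L(q, p) = -100/9 - 1*61 = -100/9 - 61 = -649/9)
v(182)/(-22482) + (19868 + L(-16 - 34, -154))/(-5243) = (182*(1 + 182))/(-22482) + (19868 - 649/9)/(-5243) = (182*183)*(-1/22482) + (178163/9)*(-1/5243) = 33306*(-1/22482) - 178163/47187 = -5551/3747 - 178163/47187 = -309837266/58936563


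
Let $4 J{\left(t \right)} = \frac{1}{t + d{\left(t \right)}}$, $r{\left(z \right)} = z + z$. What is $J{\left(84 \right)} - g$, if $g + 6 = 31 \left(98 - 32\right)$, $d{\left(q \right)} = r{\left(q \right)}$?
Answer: $- \frac{2056319}{1008} \approx -2040.0$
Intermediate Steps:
$r{\left(z \right)} = 2 z$
$d{\left(q \right)} = 2 q$
$J{\left(t \right)} = \frac{1}{12 t}$ ($J{\left(t \right)} = \frac{1}{4 \left(t + 2 t\right)} = \frac{1}{4 \cdot 3 t} = \frac{\frac{1}{3} \frac{1}{t}}{4} = \frac{1}{12 t}$)
$g = 2040$ ($g = -6 + 31 \left(98 - 32\right) = -6 + 31 \cdot 66 = -6 + 2046 = 2040$)
$J{\left(84 \right)} - g = \frac{1}{12 \cdot 84} - 2040 = \frac{1}{12} \cdot \frac{1}{84} - 2040 = \frac{1}{1008} - 2040 = - \frac{2056319}{1008}$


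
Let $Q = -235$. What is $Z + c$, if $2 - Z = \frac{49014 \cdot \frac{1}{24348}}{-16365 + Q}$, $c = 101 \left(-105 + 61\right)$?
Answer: $- \frac{299225549431}{67362800} \approx -4442.0$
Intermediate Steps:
$c = -4444$ ($c = 101 \left(-44\right) = -4444$)
$Z = \frac{134733769}{67362800}$ ($Z = 2 - \frac{49014 \cdot \frac{1}{24348}}{-16365 - 235} = 2 - \frac{49014 \cdot \frac{1}{24348}}{-16600} = 2 - \frac{8169}{4058} \left(- \frac{1}{16600}\right) = 2 - - \frac{8169}{67362800} = 2 + \frac{8169}{67362800} = \frac{134733769}{67362800} \approx 2.0001$)
$Z + c = \frac{134733769}{67362800} - 4444 = - \frac{299225549431}{67362800}$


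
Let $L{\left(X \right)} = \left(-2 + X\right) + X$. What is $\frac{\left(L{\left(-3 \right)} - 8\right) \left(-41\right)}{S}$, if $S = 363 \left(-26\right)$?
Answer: $- \frac{328}{4719} \approx -0.069506$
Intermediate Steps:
$S = -9438$
$L{\left(X \right)} = -2 + 2 X$
$\frac{\left(L{\left(-3 \right)} - 8\right) \left(-41\right)}{S} = \frac{\left(\left(-2 + 2 \left(-3\right)\right) - 8\right) \left(-41\right)}{-9438} = \left(\left(-2 - 6\right) - 8\right) \left(-41\right) \left(- \frac{1}{9438}\right) = \left(-8 - 8\right) \left(-41\right) \left(- \frac{1}{9438}\right) = \left(-16\right) \left(-41\right) \left(- \frac{1}{9438}\right) = 656 \left(- \frac{1}{9438}\right) = - \frac{328}{4719}$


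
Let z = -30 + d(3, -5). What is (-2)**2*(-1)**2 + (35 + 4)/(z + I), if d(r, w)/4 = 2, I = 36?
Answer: 95/14 ≈ 6.7857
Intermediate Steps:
d(r, w) = 8 (d(r, w) = 4*2 = 8)
z = -22 (z = -30 + 8 = -22)
(-2)**2*(-1)**2 + (35 + 4)/(z + I) = (-2)**2*(-1)**2 + (35 + 4)/(-22 + 36) = 4*1 + 39/14 = 4 + 39*(1/14) = 4 + 39/14 = 95/14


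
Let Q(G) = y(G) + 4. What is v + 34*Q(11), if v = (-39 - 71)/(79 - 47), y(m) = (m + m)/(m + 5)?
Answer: 2869/16 ≈ 179.31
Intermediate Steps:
y(m) = 2*m/(5 + m) (y(m) = (2*m)/(5 + m) = 2*m/(5 + m))
Q(G) = 4 + 2*G/(5 + G) (Q(G) = 2*G/(5 + G) + 4 = 4 + 2*G/(5 + G))
v = -55/16 (v = -110/32 = -110*1/32 = -55/16 ≈ -3.4375)
v + 34*Q(11) = -55/16 + 34*(2*(10 + 3*11)/(5 + 11)) = -55/16 + 34*(2*(10 + 33)/16) = -55/16 + 34*(2*(1/16)*43) = -55/16 + 34*(43/8) = -55/16 + 731/4 = 2869/16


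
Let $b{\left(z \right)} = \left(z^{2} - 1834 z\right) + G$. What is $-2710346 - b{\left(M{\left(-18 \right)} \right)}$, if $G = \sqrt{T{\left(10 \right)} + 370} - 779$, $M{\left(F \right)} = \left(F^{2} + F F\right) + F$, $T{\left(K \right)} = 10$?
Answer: $-1951047 - 2 \sqrt{95} \approx -1.9511 \cdot 10^{6}$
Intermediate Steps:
$M{\left(F \right)} = F + 2 F^{2}$ ($M{\left(F \right)} = \left(F^{2} + F^{2}\right) + F = 2 F^{2} + F = F + 2 F^{2}$)
$G = -779 + 2 \sqrt{95}$ ($G = \sqrt{10 + 370} - 779 = \sqrt{380} - 779 = 2 \sqrt{95} - 779 = -779 + 2 \sqrt{95} \approx -759.51$)
$b{\left(z \right)} = -779 + z^{2} - 1834 z + 2 \sqrt{95}$ ($b{\left(z \right)} = \left(z^{2} - 1834 z\right) - \left(779 - 2 \sqrt{95}\right) = -779 + z^{2} - 1834 z + 2 \sqrt{95}$)
$-2710346 - b{\left(M{\left(-18 \right)} \right)} = -2710346 - \left(-779 + \left(- 18 \left(1 + 2 \left(-18\right)\right)\right)^{2} - 1834 \left(- 18 \left(1 + 2 \left(-18\right)\right)\right) + 2 \sqrt{95}\right) = -2710346 - \left(-779 + \left(- 18 \left(1 - 36\right)\right)^{2} - 1834 \left(- 18 \left(1 - 36\right)\right) + 2 \sqrt{95}\right) = -2710346 - \left(-779 + \left(\left(-18\right) \left(-35\right)\right)^{2} - 1834 \left(\left(-18\right) \left(-35\right)\right) + 2 \sqrt{95}\right) = -2710346 - \left(-779 + 630^{2} - 1155420 + 2 \sqrt{95}\right) = -2710346 - \left(-779 + 396900 - 1155420 + 2 \sqrt{95}\right) = -2710346 - \left(-759299 + 2 \sqrt{95}\right) = -2710346 + \left(759299 - 2 \sqrt{95}\right) = -1951047 - 2 \sqrt{95}$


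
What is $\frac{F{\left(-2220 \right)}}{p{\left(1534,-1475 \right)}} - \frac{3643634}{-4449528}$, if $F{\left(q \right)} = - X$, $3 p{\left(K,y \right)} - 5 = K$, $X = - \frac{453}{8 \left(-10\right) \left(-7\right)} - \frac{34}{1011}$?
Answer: $\frac{14727498300637}{17948906503920} \approx 0.82052$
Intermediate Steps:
$X = - \frac{477023}{566160}$ ($X = - \frac{453}{\left(-80\right) \left(-7\right)} - \frac{34}{1011} = - \frac{453}{560} - \frac{34}{1011} = - \frac{477023}{566160} \approx -0.84256$)
$p{\left(K,y \right)} = \frac{5}{3} + \frac{K}{3}$
$F{\left(q \right)} = \frac{477023}{566160}$ ($F{\left(q \right)} = \left(-1\right) \left(- \frac{477023}{566160}\right) = \frac{477023}{566160}$)
$\frac{F{\left(-2220 \right)}}{p{\left(1534,-1475 \right)}} - \frac{3643634}{-4449528} = \frac{477023}{566160 \left(\frac{5}{3} + \frac{1}{3} \cdot 1534\right)} - \frac{3643634}{-4449528} = \frac{477023}{566160 \left(\frac{5}{3} + \frac{1534}{3}\right)} - - \frac{1821817}{2224764} = \frac{477023}{566160 \cdot 513} + \frac{1821817}{2224764} = \frac{477023}{566160} \cdot \frac{1}{513} + \frac{1821817}{2224764} = \frac{477023}{290440080} + \frac{1821817}{2224764} = \frac{14727498300637}{17948906503920}$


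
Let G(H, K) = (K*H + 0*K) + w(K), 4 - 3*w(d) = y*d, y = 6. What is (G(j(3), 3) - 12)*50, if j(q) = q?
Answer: -1150/3 ≈ -383.33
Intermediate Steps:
w(d) = 4/3 - 2*d
G(H, K) = 4/3 - 2*K + H*K (G(H, K) = (K*H + 0*K) + (4/3 - 2*K) = (H*K + 0) + (4/3 - 2*K) = H*K + (4/3 - 2*K) = 4/3 - 2*K + H*K)
(G(j(3), 3) - 12)*50 = ((4/3 - 2*3 + 3*3) - 12)*50 = ((4/3 - 6 + 9) - 12)*50 = (13/3 - 12)*50 = -23/3*50 = -1150/3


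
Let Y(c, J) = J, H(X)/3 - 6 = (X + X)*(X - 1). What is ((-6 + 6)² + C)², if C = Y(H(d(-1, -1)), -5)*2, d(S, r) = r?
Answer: 100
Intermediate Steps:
H(X) = 18 + 6*X*(-1 + X) (H(X) = 18 + 3*((X + X)*(X - 1)) = 18 + 3*((2*X)*(-1 + X)) = 18 + 3*(2*X*(-1 + X)) = 18 + 6*X*(-1 + X))
C = -10 (C = -5*2 = -10)
((-6 + 6)² + C)² = ((-6 + 6)² - 10)² = (0² - 10)² = (0 - 10)² = (-10)² = 100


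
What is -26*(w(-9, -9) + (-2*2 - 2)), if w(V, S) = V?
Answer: 390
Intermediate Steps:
-26*(w(-9, -9) + (-2*2 - 2)) = -26*(-9 + (-2*2 - 2)) = -26*(-9 + (-4 - 2)) = -26*(-9 - 6) = -26*(-15) = 390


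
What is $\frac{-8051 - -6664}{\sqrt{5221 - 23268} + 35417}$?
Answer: $- \frac{49123379}{1254381936} + \frac{1387 i \sqrt{18047}}{1254381936} \approx -0.039161 + 0.00014854 i$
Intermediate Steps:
$\frac{-8051 - -6664}{\sqrt{5221 - 23268} + 35417} = \frac{-8051 + \left(-12483 + 19147\right)}{\sqrt{-18047} + 35417} = \frac{-8051 + 6664}{i \sqrt{18047} + 35417} = - \frac{1387}{35417 + i \sqrt{18047}}$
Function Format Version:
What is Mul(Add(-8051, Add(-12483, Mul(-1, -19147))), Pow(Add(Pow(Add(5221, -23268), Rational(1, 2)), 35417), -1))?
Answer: Add(Rational(-49123379, 1254381936), Mul(Rational(1387, 1254381936), I, Pow(18047, Rational(1, 2)))) ≈ Add(-0.039161, Mul(0.00014854, I))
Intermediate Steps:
Mul(Add(-8051, Add(-12483, Mul(-1, -19147))), Pow(Add(Pow(Add(5221, -23268), Rational(1, 2)), 35417), -1)) = Mul(Add(-8051, Add(-12483, 19147)), Pow(Add(Pow(-18047, Rational(1, 2)), 35417), -1)) = Mul(Add(-8051, 6664), Pow(Add(Mul(I, Pow(18047, Rational(1, 2))), 35417), -1)) = Mul(-1387, Pow(Add(35417, Mul(I, Pow(18047, Rational(1, 2)))), -1))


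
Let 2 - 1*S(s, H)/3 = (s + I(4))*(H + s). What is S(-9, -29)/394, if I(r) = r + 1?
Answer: -225/197 ≈ -1.1421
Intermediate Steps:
I(r) = 1 + r
S(s, H) = 6 - 3*(5 + s)*(H + s) (S(s, H) = 6 - 3*(s + (1 + 4))*(H + s) = 6 - 3*(s + 5)*(H + s) = 6 - 3*(5 + s)*(H + s))
S(-9, -29)/394 = (6 - 15*(-29) - 15*(-9) - 3*(-9)² - 3*(-29)*(-9))/394 = (6 + 435 + 135 - 3*81 - 783)*(1/394) = (6 + 435 + 135 - 243 - 783)*(1/394) = -450*1/394 = -225/197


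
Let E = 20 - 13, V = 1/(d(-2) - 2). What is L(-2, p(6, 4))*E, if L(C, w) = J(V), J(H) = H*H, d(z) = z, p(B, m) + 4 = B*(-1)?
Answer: 7/16 ≈ 0.43750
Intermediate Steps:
p(B, m) = -4 - B (p(B, m) = -4 + B*(-1) = -4 - B)
V = -1/4 (V = 1/(-2 - 2) = 1/(-4) = -1/4 ≈ -0.25000)
J(H) = H**2
L(C, w) = 1/16 (L(C, w) = (-1/4)**2 = 1/16)
E = 7
L(-2, p(6, 4))*E = (1/16)*7 = 7/16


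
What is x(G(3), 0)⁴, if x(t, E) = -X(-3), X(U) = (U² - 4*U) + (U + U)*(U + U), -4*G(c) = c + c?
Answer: 10556001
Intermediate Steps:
G(c) = -c/2 (G(c) = -(c + c)/4 = -c/2)
X(U) = -4*U + 5*U² (X(U) = (U² - 4*U) + (2*U)*(2*U) = (U² - 4*U) + 4*U² = -4*U + 5*U²)
x(t, E) = -57 (x(t, E) = -(-3)*(-4 + 5*(-3)) = -(-3)*(-4 - 15) = -(-3)*(-19) = -1*57 = -57)
x(G(3), 0)⁴ = (-57)⁴ = 10556001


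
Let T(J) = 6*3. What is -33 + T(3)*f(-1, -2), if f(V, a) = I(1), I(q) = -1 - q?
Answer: -69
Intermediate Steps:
f(V, a) = -2 (f(V, a) = -1 - 1*1 = -1 - 1 = -2)
T(J) = 18
-33 + T(3)*f(-1, -2) = -33 + 18*(-2) = -33 - 36 = -69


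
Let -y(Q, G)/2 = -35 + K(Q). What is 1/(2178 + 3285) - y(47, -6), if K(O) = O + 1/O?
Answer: 6173237/256761 ≈ 24.043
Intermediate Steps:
y(Q, G) = 70 - 2*Q - 2/Q (y(Q, G) = -2*(-35 + (Q + 1/Q)) = -2*(-35 + Q + 1/Q) = 70 - 2*Q - 2/Q)
1/(2178 + 3285) - y(47, -6) = 1/(2178 + 3285) - (70 - 2*47 - 2/47) = 1/5463 - (70 - 94 - 2*1/47) = 1/5463 - (70 - 94 - 2/47) = 1/5463 - 1*(-1130/47) = 1/5463 + 1130/47 = 6173237/256761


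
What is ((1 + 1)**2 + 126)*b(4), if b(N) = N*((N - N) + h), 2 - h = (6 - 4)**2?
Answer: -1040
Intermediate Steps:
h = -2 (h = 2 - (6 - 4)**2 = 2 - 1*2**2 = 2 - 1*4 = 2 - 4 = -2)
b(N) = -2*N (b(N) = N*((N - N) - 2) = N*(0 - 2) = N*(-2) = -2*N)
((1 + 1)**2 + 126)*b(4) = ((1 + 1)**2 + 126)*(-2*4) = (2**2 + 126)*(-8) = (4 + 126)*(-8) = 130*(-8) = -1040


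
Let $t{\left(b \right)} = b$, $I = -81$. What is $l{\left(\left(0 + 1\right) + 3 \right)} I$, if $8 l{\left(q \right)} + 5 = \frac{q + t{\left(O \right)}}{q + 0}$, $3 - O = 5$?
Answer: $\frac{729}{16} \approx 45.563$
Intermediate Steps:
$O = -2$ ($O = 3 - 5 = -2$)
$l{\left(q \right)} = - \frac{5}{8} + \frac{-2 + q}{8 q}$ ($l{\left(q \right)} = - \frac{5}{8} + \frac{\left(q - 2\right) \frac{1}{q + 0}}{8} = - \frac{5}{8} + \frac{\left(-2 + q\right) \frac{1}{q}}{8} = - \frac{5}{8} + \frac{\frac{1}{q} \left(-2 + q\right)}{8} = - \frac{5}{8} + \frac{-2 + q}{8 q}$)
$l{\left(\left(0 + 1\right) + 3 \right)} I = \frac{-1 - 2 \left(\left(0 + 1\right) + 3\right)}{4 \left(\left(0 + 1\right) + 3\right)} \left(-81\right) = \frac{-1 - 2 \left(1 + 3\right)}{4 \left(1 + 3\right)} \left(-81\right) = \frac{-1 - 8}{4 \cdot 4} \left(-81\right) = \frac{1}{4} \cdot \frac{1}{4} \left(-1 - 8\right) \left(-81\right) = \frac{1}{4} \cdot \frac{1}{4} \left(-9\right) \left(-81\right) = \left(- \frac{9}{16}\right) \left(-81\right) = \frac{729}{16}$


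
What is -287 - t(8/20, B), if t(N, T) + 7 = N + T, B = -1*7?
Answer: -1367/5 ≈ -273.40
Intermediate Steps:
B = -7
t(N, T) = -7 + N + T (t(N, T) = -7 + (N + T) = -7 + N + T)
-287 - t(8/20, B) = -287 - (-7 + 8/20 - 7) = -287 - (-7 + 8*(1/20) - 7) = -287 - (-7 + 2/5 - 7) = -287 - 1*(-68/5) = -287 + 68/5 = -1367/5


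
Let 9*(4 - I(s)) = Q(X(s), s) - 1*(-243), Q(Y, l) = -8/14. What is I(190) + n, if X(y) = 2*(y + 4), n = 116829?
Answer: 7358782/63 ≈ 1.1681e+5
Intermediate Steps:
X(y) = 8 + 2*y (X(y) = 2*(4 + y) = 8 + 2*y)
Q(Y, l) = -4/7 (Q(Y, l) = -8*1/14 = -4/7)
I(s) = -1445/63 (I(s) = 4 - (-4/7 - 1*(-243))/9 = 4 - (-4/7 + 243)/9 = 4 - ⅑*1697/7 = 4 - 1697/63 = -1445/63)
I(190) + n = -1445/63 + 116829 = 7358782/63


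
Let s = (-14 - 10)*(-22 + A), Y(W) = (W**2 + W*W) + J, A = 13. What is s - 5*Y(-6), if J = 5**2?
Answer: -269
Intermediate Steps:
J = 25
Y(W) = 25 + 2*W**2 (Y(W) = (W**2 + W*W) + 25 = (W**2 + W**2) + 25 = 2*W**2 + 25 = 25 + 2*W**2)
s = 216 (s = (-14 - 10)*(-22 + 13) = -24*(-9) = 216)
s - 5*Y(-6) = 216 - 5*(25 + 2*(-6)**2) = 216 - 5*(25 + 2*36) = 216 - 5*(25 + 72) = 216 - 5*97 = 216 - 485 = -269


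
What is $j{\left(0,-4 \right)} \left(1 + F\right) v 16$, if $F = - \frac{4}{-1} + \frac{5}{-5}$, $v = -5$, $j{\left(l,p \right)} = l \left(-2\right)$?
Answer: $0$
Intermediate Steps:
$j{\left(l,p \right)} = - 2 l$
$F = 3$ ($F = \left(-4\right) \left(-1\right) + 5 \left(- \frac{1}{5}\right) = 4 - 1 = 3$)
$j{\left(0,-4 \right)} \left(1 + F\right) v 16 = \left(-2\right) 0 \left(1 + 3\right) \left(-5\right) 16 = 0 \cdot 4 \left(-5\right) 16 = 0 \left(-20\right) 16 = 0 \cdot 16 = 0$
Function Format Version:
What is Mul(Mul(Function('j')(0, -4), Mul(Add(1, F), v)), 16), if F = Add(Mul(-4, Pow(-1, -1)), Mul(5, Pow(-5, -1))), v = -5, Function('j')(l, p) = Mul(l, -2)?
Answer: 0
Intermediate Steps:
Function('j')(l, p) = Mul(-2, l)
F = 3 (F = Add(Mul(-4, -1), Mul(5, Rational(-1, 5))) = Add(4, -1) = 3)
Mul(Mul(Function('j')(0, -4), Mul(Add(1, F), v)), 16) = Mul(Mul(Mul(-2, 0), Mul(Add(1, 3), -5)), 16) = Mul(Mul(0, Mul(4, -5)), 16) = Mul(Mul(0, -20), 16) = Mul(0, 16) = 0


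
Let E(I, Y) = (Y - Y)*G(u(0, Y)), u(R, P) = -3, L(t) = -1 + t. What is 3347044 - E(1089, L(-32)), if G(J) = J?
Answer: 3347044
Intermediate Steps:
E(I, Y) = 0 (E(I, Y) = (Y - Y)*(-3) = 0*(-3) = 0)
3347044 - E(1089, L(-32)) = 3347044 - 1*0 = 3347044 + 0 = 3347044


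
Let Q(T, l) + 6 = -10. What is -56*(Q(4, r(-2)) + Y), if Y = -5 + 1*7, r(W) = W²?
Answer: 784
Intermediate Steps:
Q(T, l) = -16 (Q(T, l) = -6 - 10 = -16)
Y = 2 (Y = -5 + 7 = 2)
-56*(Q(4, r(-2)) + Y) = -56*(-16 + 2) = -56*(-14) = 784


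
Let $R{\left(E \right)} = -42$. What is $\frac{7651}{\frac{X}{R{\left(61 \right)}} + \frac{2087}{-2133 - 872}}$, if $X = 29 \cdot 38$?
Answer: $- \frac{482816355}{1699582} \approx -284.08$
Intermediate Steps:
$X = 1102$
$\frac{7651}{\frac{X}{R{\left(61 \right)}} + \frac{2087}{-2133 - 872}} = \frac{7651}{\frac{1102}{-42} + \frac{2087}{-2133 - 872}} = \frac{7651}{1102 \left(- \frac{1}{42}\right) + \frac{2087}{-3005}} = \frac{7651}{- \frac{551}{21} + 2087 \left(- \frac{1}{3005}\right)} = \frac{7651}{- \frac{551}{21} - \frac{2087}{3005}} = \frac{7651}{- \frac{1699582}{63105}} = 7651 \left(- \frac{63105}{1699582}\right) = - \frac{482816355}{1699582}$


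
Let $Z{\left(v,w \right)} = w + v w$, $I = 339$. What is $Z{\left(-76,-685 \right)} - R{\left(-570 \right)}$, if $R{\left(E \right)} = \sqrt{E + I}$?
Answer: $51375 - i \sqrt{231} \approx 51375.0 - 15.199 i$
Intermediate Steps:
$R{\left(E \right)} = \sqrt{339 + E}$ ($R{\left(E \right)} = \sqrt{E + 339} = \sqrt{339 + E}$)
$Z{\left(-76,-685 \right)} - R{\left(-570 \right)} = - 685 \left(1 - 76\right) - \sqrt{339 - 570} = \left(-685\right) \left(-75\right) - \sqrt{-231} = 51375 - i \sqrt{231}$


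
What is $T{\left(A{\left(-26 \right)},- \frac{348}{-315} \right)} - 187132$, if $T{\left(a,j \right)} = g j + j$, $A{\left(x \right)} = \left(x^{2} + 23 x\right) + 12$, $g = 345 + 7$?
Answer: $- \frac{19607912}{105} \approx -1.8674 \cdot 10^{5}$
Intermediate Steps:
$g = 352$
$A{\left(x \right)} = 12 + x^{2} + 23 x$
$T{\left(a,j \right)} = 353 j$ ($T{\left(a,j \right)} = 352 j + j = 353 j$)
$T{\left(A{\left(-26 \right)},- \frac{348}{-315} \right)} - 187132 = 353 \left(- \frac{348}{-315}\right) - 187132 = 353 \left(\left(-348\right) \left(- \frac{1}{315}\right)\right) - 187132 = 353 \cdot \frac{116}{105} - 187132 = \frac{40948}{105} - 187132 = - \frac{19607912}{105}$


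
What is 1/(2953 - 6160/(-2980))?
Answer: 149/440305 ≈ 0.00033840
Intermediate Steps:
1/(2953 - 6160/(-2980)) = 1/(2953 - 6160*(-1/2980)) = 1/(2953 + 308/149) = 1/(440305/149) = 149/440305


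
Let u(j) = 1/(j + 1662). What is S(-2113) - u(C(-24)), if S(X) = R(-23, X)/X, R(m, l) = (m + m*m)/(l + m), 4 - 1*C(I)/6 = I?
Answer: -298949/688288620 ≈ -0.00043434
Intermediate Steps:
C(I) = 24 - 6*I
R(m, l) = (m + m²)/(l + m)
S(X) = 506/(X*(-23 + X)) (S(X) = (-23*(1 - 23)/(X - 23))/X = (-23*(-22)/(-23 + X))/X = (506/(-23 + X))/X = 506/(X*(-23 + X)))
u(j) = 1/(1662 + j)
S(-2113) - u(C(-24)) = 506/(-2113*(-23 - 2113)) - 1/(1662 + (24 - 6*(-24))) = 506*(-1/2113)/(-2136) - 1/(1662 + (24 + 144)) = 506*(-1/2113)*(-1/2136) - 1/(1662 + 168) = 253/2256684 - 1/1830 = -298949/688288620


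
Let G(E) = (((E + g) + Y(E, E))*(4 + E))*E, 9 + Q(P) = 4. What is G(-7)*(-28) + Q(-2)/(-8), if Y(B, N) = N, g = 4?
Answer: 47045/8 ≈ 5880.6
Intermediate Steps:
Q(P) = -5 (Q(P) = -9 + 4 = -5)
G(E) = E*(4 + E)*(4 + 2*E) (G(E) = (((E + 4) + E)*(4 + E))*E = (((4 + E) + E)*(4 + E))*E = ((4 + 2*E)*(4 + E))*E = ((4 + E)*(4 + 2*E))*E = E*(4 + E)*(4 + 2*E))
G(-7)*(-28) + Q(-2)/(-8) = (2*(-7)*(8 + (-7)² + 6*(-7)))*(-28) - 5/(-8) = (2*(-7)*(8 + 49 - 42))*(-28) - 5*(-⅛) = (2*(-7)*15)*(-28) + 5/8 = -210*(-28) + 5/8 = 5880 + 5/8 = 47045/8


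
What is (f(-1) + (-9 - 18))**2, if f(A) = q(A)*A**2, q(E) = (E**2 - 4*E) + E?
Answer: 529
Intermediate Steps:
q(E) = E**2 - 3*E
f(A) = A**3*(-3 + A) (f(A) = (A*(-3 + A))*A**2 = A**3*(-3 + A))
(f(-1) + (-9 - 18))**2 = ((-1)**3*(-3 - 1) + (-9 - 18))**2 = (-1*(-4) - 27)**2 = (4 - 27)**2 = (-23)**2 = 529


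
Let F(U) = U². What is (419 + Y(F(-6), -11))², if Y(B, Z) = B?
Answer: 207025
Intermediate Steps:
(419 + Y(F(-6), -11))² = (419 + (-6)²)² = (419 + 36)² = 455² = 207025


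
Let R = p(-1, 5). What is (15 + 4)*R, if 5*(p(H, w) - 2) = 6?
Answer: 304/5 ≈ 60.800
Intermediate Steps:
p(H, w) = 16/5 (p(H, w) = 2 + (⅕)*6 = 2 + 6/5 = 16/5)
R = 16/5 ≈ 3.2000
(15 + 4)*R = (15 + 4)*(16/5) = 19*(16/5) = 304/5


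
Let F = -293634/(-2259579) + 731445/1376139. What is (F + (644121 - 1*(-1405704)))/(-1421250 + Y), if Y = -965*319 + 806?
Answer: -708213578387505734/597119393150701911 ≈ -1.1861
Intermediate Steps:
Y = -307029 (Y = -307835 + 806 = -307029)
F = 228537662309/345499420609 (F = -293634*(-1/2259579) + 731445*(1/1376139) = 97878/753193 + 243815/458713 = 228537662309/345499420609 ≈ 0.66147)
(F + (644121 - 1*(-1405704)))/(-1421250 + Y) = (228537662309/345499420609 + (644121 - 1*(-1405704)))/(-1421250 - 307029) = (228537662309/345499420609 + (644121 + 1405704))/(-1728279) = (228537662309/345499420609 + 2049825)*(-1/1728279) = (708213578387505734/345499420609)*(-1/1728279) = -708213578387505734/597119393150701911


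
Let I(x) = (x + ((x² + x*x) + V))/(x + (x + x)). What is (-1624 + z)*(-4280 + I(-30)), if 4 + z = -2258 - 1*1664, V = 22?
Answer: 71593520/3 ≈ 2.3865e+7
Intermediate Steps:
z = -3926 (z = -4 + (-2258 - 1*1664) = -4 + (-2258 - 1664) = -4 - 3922 = -3926)
I(x) = (22 + x + 2*x²)/(3*x) (I(x) = (x + ((x² + x*x) + 22))/(x + (x + x)) = (x + ((x² + x²) + 22))/(x + 2*x) = (x + (2*x² + 22))/((3*x)) = (x + (22 + 2*x²))*(1/(3*x)) = (22 + x + 2*x²)*(1/(3*x)) = (22 + x + 2*x²)/(3*x))
(-1624 + z)*(-4280 + I(-30)) = (-1624 - 3926)*(-4280 + (⅓)*(22 - 30*(1 + 2*(-30)))/(-30)) = -5550*(-4280 + (⅓)*(-1/30)*(22 - 30*(1 - 60))) = -5550*(-4280 + (⅓)*(-1/30)*(22 - 30*(-59))) = -5550*(-4280 + (⅓)*(-1/30)*(22 + 1770)) = -5550*(-4280 + (⅓)*(-1/30)*1792) = -5550*(-4280 - 896/45) = -5550*(-193496/45) = 71593520/3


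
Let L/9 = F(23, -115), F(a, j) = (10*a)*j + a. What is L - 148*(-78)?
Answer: -226299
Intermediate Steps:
F(a, j) = a + 10*a*j (F(a, j) = 10*a*j + a = a + 10*a*j)
L = -237843 (L = 9*(23*(1 + 10*(-115))) = 9*(23*(1 - 1150)) = 9*(23*(-1149)) = 9*(-26427) = -237843)
L - 148*(-78) = -237843 - 148*(-78) = -237843 - 1*(-11544) = -237843 + 11544 = -226299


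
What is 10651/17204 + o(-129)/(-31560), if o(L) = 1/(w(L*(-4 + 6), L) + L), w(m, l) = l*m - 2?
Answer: 2785890360589/4499902153560 ≈ 0.61910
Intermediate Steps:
w(m, l) = -2 + l*m
o(L) = 1/(-2 + L + 2*L**2) (o(L) = 1/((-2 + L*(L*(-4 + 6))) + L) = 1/((-2 + L*(L*2)) + L) = 1/((-2 + L*(2*L)) + L) = 1/((-2 + 2*L**2) + L) = 1/(-2 + L + 2*L**2))
10651/17204 + o(-129)/(-31560) = 10651/17204 + 1/(-2 - 129 + 2*(-129)**2*(-31560)) = 10651*(1/17204) - 1/31560/(-2 - 129 + 2*16641) = 10651/17204 - 1/31560/(-2 - 129 + 33282) = 10651/17204 - 1/31560/33151 = 10651/17204 + (1/33151)*(-1/31560) = 10651/17204 - 1/1046245560 = 2785890360589/4499902153560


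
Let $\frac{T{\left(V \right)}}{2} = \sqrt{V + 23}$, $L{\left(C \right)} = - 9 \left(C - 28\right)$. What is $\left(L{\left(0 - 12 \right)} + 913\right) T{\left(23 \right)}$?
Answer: $2546 \sqrt{46} \approx 17268.0$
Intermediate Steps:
$L{\left(C \right)} = 252 - 9 C$ ($L{\left(C \right)} = - 9 \left(-28 + C\right) = 252 - 9 C$)
$T{\left(V \right)} = 2 \sqrt{23 + V}$ ($T{\left(V \right)} = 2 \sqrt{V + 23} = 2 \sqrt{23 + V}$)
$\left(L{\left(0 - 12 \right)} + 913\right) T{\left(23 \right)} = \left(\left(252 - 9 \left(0 - 12\right)\right) + 913\right) 2 \sqrt{23 + 23} = \left(\left(252 - 9 \left(0 - 12\right)\right) + 913\right) 2 \sqrt{46} = \left(\left(252 - -108\right) + 913\right) 2 \sqrt{46} = \left(\left(252 + 108\right) + 913\right) 2 \sqrt{46} = \left(360 + 913\right) 2 \sqrt{46} = 1273 \cdot 2 \sqrt{46} = 2546 \sqrt{46}$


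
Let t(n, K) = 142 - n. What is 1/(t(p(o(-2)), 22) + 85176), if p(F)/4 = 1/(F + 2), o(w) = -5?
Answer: 3/255958 ≈ 1.1721e-5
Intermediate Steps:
p(F) = 4/(2 + F) (p(F) = 4/(F + 2) = 4/(2 + F))
1/(t(p(o(-2)), 22) + 85176) = 1/((142 - 4/(2 - 5)) + 85176) = 1/((142 - 4/(-3)) + 85176) = 1/((142 - 4*(-1)/3) + 85176) = 1/((142 - 1*(-4/3)) + 85176) = 1/((142 + 4/3) + 85176) = 1/(430/3 + 85176) = 1/(255958/3) = 3/255958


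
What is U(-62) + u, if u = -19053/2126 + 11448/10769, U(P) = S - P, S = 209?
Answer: 6023672965/22894894 ≈ 263.10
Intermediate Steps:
U(P) = 209 - P
u = -180843309/22894894 (u = -19053*1/2126 + 11448*(1/10769) = -19053/2126 + 11448/10769 = -180843309/22894894 ≈ -7.8988)
U(-62) + u = (209 - 1*(-62)) - 180843309/22894894 = (209 + 62) - 180843309/22894894 = 271 - 180843309/22894894 = 6023672965/22894894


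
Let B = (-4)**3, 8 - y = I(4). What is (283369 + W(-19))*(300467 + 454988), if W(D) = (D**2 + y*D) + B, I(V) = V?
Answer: 214239483450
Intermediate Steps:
y = 4 (y = 8 - 1*4 = 8 - 4 = 4)
B = -64
W(D) = -64 + D**2 + 4*D (W(D) = (D**2 + 4*D) - 64 = -64 + D**2 + 4*D)
(283369 + W(-19))*(300467 + 454988) = (283369 + (-64 + (-19)**2 + 4*(-19)))*(300467 + 454988) = (283369 + (-64 + 361 - 76))*755455 = (283369 + 221)*755455 = 283590*755455 = 214239483450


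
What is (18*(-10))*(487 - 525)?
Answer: 6840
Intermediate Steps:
(18*(-10))*(487 - 525) = -180*(-38) = 6840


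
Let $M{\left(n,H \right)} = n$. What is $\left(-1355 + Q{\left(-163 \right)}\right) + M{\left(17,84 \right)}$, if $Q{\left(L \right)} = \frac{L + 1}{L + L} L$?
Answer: $-1419$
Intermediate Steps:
$Q{\left(L \right)} = \frac{1}{2} + \frac{L}{2}$ ($Q{\left(L \right)} = \frac{1 + L}{2 L} L = \frac{1}{2} + \frac{L}{2}$)
$\left(-1355 + Q{\left(-163 \right)}\right) + M{\left(17,84 \right)} = \left(-1355 + \left(\frac{1}{2} + \frac{1}{2} \left(-163\right)\right)\right) + 17 = \left(-1355 + \left(\frac{1}{2} - \frac{163}{2}\right)\right) + 17 = \left(-1355 - 81\right) + 17 = -1436 + 17 = -1419$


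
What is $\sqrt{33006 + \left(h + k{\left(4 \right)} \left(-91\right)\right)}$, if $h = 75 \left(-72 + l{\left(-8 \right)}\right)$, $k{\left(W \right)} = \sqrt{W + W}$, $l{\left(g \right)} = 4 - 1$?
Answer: $\sqrt{27831 - 182 \sqrt{2}} \approx 166.05$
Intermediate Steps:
$l{\left(g \right)} = 3$
$k{\left(W \right)} = \sqrt{2} \sqrt{W}$ ($k{\left(W \right)} = \sqrt{2 W} = \sqrt{2} \sqrt{W}$)
$h = -5175$ ($h = 75 \left(-72 + 3\right) = 75 \left(-69\right) = -5175$)
$\sqrt{33006 + \left(h + k{\left(4 \right)} \left(-91\right)\right)} = \sqrt{33006 - \left(5175 - \sqrt{2} \sqrt{4} \left(-91\right)\right)} = \sqrt{33006 - \left(5175 - \sqrt{2} \cdot 2 \left(-91\right)\right)} = \sqrt{33006 - \left(5175 - 2 \sqrt{2} \left(-91\right)\right)} = \sqrt{33006 - \left(5175 + 182 \sqrt{2}\right)} = \sqrt{27831 - 182 \sqrt{2}}$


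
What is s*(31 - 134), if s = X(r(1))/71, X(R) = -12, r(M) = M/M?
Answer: 1236/71 ≈ 17.408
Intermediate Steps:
r(M) = 1
s = -12/71 ≈ -0.16901
s*(31 - 134) = -12*(31 - 134)/71 = -12/71*(-103) = 1236/71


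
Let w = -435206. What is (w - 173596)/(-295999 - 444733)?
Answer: 304401/370366 ≈ 0.82189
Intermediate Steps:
(w - 173596)/(-295999 - 444733) = (-435206 - 173596)/(-295999 - 444733) = -608802/(-740732) = -608802*(-1/740732) = 304401/370366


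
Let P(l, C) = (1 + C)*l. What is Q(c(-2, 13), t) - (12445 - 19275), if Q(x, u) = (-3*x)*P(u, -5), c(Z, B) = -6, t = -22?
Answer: 8414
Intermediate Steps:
P(l, C) = l*(1 + C)
Q(x, u) = 12*u*x (Q(x, u) = (-3*x)*(u*(1 - 5)) = (-3*x)*(u*(-4)) = (-3*x)*(-4*u) = 12*u*x)
Q(c(-2, 13), t) - (12445 - 19275) = 12*(-22)*(-6) - (12445 - 19275) = 1584 - 1*(-6830) = 1584 + 6830 = 8414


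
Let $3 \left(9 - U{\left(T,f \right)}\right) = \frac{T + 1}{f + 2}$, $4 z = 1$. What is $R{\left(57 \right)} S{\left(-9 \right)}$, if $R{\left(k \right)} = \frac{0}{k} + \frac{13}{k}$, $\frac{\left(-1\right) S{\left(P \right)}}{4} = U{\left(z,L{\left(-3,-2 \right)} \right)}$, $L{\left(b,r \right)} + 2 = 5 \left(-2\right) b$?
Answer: $- \frac{8411}{1026} \approx -8.1979$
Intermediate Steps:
$L{\left(b,r \right)} = -2 - 10 b$ ($L{\left(b,r \right)} = -2 + 5 \left(-2\right) b = -2 - 10 b$)
$z = \frac{1}{4}$ ($z = \frac{1}{4} \cdot 1 = \frac{1}{4} \approx 0.25$)
$U{\left(T,f \right)} = 9 - \frac{1 + T}{3 \left(2 + f\right)}$ ($U{\left(T,f \right)} = 9 - \frac{\left(T + 1\right) \frac{1}{f + 2}}{3} = 9 - \frac{\left(1 + T\right) \frac{1}{2 + f}}{3} = 9 - \frac{\frac{1}{2 + f} \left(1 + T\right)}{3} = 9 - \frac{1 + T}{3 \left(2 + f\right)}$)
$S{\left(P \right)} = - \frac{647}{18}$ ($S{\left(P \right)} = - 4 \frac{53 - \frac{1}{4} + 27 \left(-2 - -30\right)}{3 \left(2 - -28\right)} = - 4 \frac{53 - \frac{1}{4} + 27 \left(-2 + 30\right)}{3 \left(2 + \left(-2 + 30\right)\right)} = - 4 \frac{53 - \frac{1}{4} + 27 \cdot 28}{3 \left(2 + 28\right)} = - 4 \frac{53 - \frac{1}{4} + 756}{3 \cdot 30} = - 4 \cdot \frac{1}{3} \cdot \frac{1}{30} \cdot \frac{3235}{4} = \left(-4\right) \frac{647}{72} = - \frac{647}{18}$)
$R{\left(k \right)} = \frac{13}{k}$ ($R{\left(k \right)} = 0 + \frac{13}{k} = \frac{13}{k}$)
$R{\left(57 \right)} S{\left(-9 \right)} = \frac{13}{57} \left(- \frac{647}{18}\right) = - \frac{8411}{1026}$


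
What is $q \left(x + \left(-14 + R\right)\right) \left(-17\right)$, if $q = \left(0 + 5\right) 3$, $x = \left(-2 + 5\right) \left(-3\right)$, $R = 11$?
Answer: $3060$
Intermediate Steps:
$x = -9$ ($x = 3 \left(-3\right) = -9$)
$q = 15$ ($q = 5 \cdot 3 = 15$)
$q \left(x + \left(-14 + R\right)\right) \left(-17\right) = 15 \left(-9 + \left(-14 + 11\right)\right) \left(-17\right) = 15 \left(-9 - 3\right) \left(-17\right) = 15 \left(\left(-12\right) \left(-17\right)\right) = 15 \cdot 204 = 3060$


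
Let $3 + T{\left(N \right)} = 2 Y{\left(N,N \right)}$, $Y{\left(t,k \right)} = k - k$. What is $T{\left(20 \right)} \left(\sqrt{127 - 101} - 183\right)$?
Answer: $549 - 3 \sqrt{26} \approx 533.7$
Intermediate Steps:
$Y{\left(t,k \right)} = 0$
$T{\left(N \right)} = -3$ ($T{\left(N \right)} = -3 + 2 \cdot 0 = -3 + 0 = -3$)
$T{\left(20 \right)} \left(\sqrt{127 - 101} - 183\right) = - 3 \left(\sqrt{127 - 101} - 183\right) = - 3 \left(\sqrt{26} - 183\right) = - 3 \left(-183 + \sqrt{26}\right) = 549 - 3 \sqrt{26}$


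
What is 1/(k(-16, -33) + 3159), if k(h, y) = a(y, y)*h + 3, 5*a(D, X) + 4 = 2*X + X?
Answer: 5/17458 ≈ 0.00028640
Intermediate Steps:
a(D, X) = -⅘ + 3*X/5 (a(D, X) = -⅘ + (2*X + X)/5 = -⅘ + (3*X)/5 = -⅘ + 3*X/5)
k(h, y) = 3 + h*(-⅘ + 3*y/5) (k(h, y) = (-⅘ + 3*y/5)*h + 3 = h*(-⅘ + 3*y/5) + 3 = 3 + h*(-⅘ + 3*y/5))
1/(k(-16, -33) + 3159) = 1/((3 + (⅕)*(-16)*(-4 + 3*(-33))) + 3159) = 1/((3 + (⅕)*(-16)*(-4 - 99)) + 3159) = 1/((3 + (⅕)*(-16)*(-103)) + 3159) = 1/((3 + 1648/5) + 3159) = 1/(1663/5 + 3159) = 1/(17458/5) = 5/17458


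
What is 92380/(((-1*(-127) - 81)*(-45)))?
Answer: -9238/207 ≈ -44.628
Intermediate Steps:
92380/(((-1*(-127) - 81)*(-45))) = 92380/(((127 - 81)*(-45))) = 92380/((46*(-45))) = 92380/(-2070) = 92380*(-1/2070) = -9238/207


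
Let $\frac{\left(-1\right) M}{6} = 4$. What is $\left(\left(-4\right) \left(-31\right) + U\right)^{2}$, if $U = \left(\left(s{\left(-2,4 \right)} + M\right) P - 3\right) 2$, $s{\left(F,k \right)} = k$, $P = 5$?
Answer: $6724$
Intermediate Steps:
$M = -24$ ($M = \left(-6\right) 4 = -24$)
$U = -206$ ($U = \left(\left(4 - 24\right) 5 - 3\right) 2 = \left(\left(-20\right) 5 - 3\right) 2 = \left(-100 - 3\right) 2 = \left(-103\right) 2 = -206$)
$\left(\left(-4\right) \left(-31\right) + U\right)^{2} = \left(\left(-4\right) \left(-31\right) - 206\right)^{2} = \left(124 - 206\right)^{2} = \left(-82\right)^{2} = 6724$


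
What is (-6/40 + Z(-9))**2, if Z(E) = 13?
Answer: 66049/400 ≈ 165.12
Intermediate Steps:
(-6/40 + Z(-9))**2 = (-6/40 + 13)**2 = (-6*1/40 + 13)**2 = (-3/20 + 13)**2 = (257/20)**2 = 66049/400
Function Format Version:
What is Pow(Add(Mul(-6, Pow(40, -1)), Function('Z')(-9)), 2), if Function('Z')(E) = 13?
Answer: Rational(66049, 400) ≈ 165.12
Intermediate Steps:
Pow(Add(Mul(-6, Pow(40, -1)), Function('Z')(-9)), 2) = Pow(Add(Mul(-6, Pow(40, -1)), 13), 2) = Pow(Add(Mul(-6, Rational(1, 40)), 13), 2) = Pow(Add(Rational(-3, 20), 13), 2) = Pow(Rational(257, 20), 2) = Rational(66049, 400)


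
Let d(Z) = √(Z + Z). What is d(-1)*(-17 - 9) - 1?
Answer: -1 - 26*I*√2 ≈ -1.0 - 36.77*I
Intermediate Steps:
d(Z) = √2*√Z (d(Z) = √(2*Z) = √2*√Z)
d(-1)*(-17 - 9) - 1 = (√2*√(-1))*(-17 - 9) - 1 = (√2*I)*(-26) - 1 = (I*√2)*(-26) - 1 = -26*I*√2 - 1 = -1 - 26*I*√2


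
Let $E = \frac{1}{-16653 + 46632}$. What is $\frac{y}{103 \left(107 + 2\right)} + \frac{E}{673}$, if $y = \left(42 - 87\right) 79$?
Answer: $- \frac{71725195958}{226514458809} \approx -0.31665$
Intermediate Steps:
$E = \frac{1}{29979} \approx 3.3357 \cdot 10^{-5}$
$y = -3555$ ($y = \left(-45\right) 79 = -3555$)
$\frac{y}{103 \left(107 + 2\right)} + \frac{E}{673} = - \frac{3555}{103 \left(107 + 2\right)} + \frac{1}{29979 \cdot 673} = - \frac{3555}{103 \cdot 109} + \frac{1}{29979} \cdot \frac{1}{673} = - \frac{3555}{11227} + \frac{1}{20175867} = - \frac{71725195958}{226514458809}$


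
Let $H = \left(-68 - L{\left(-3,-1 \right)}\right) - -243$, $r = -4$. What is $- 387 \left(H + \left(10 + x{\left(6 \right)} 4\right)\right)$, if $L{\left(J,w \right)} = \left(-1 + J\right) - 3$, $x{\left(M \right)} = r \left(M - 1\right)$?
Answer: $-43344$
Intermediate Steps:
$x{\left(M \right)} = 4 - 4 M$ ($x{\left(M \right)} = - 4 \left(M - 1\right) = - 4 \left(-1 + M\right) = 4 - 4 M$)
$L{\left(J,w \right)} = -4 + J$
$H = 182$ ($H = \left(-68 - \left(-4 - 3\right)\right) - -243 = \left(-68 - -7\right) + 243 = \left(-68 + 7\right) + 243 = -61 + 243 = 182$)
$- 387 \left(H + \left(10 + x{\left(6 \right)} 4\right)\right) = - 387 \left(182 + \left(10 + \left(4 - 24\right) 4\right)\right) = - 387 \left(182 + \left(10 - 80\right)\right) = - 387 \left(182 - 70\right) = \left(-387\right) 112 = -43344$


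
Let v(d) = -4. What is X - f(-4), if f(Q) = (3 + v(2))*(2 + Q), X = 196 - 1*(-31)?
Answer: 225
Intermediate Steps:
X = 227 (X = 196 + 31 = 227)
f(Q) = -2 - Q (f(Q) = (3 - 4)*(2 + Q) = -(2 + Q) = -2 - Q)
X - f(-4) = 227 - (-2 - 1*(-4)) = 227 - (-2 + 4) = 227 - 1*2 = 227 - 2 = 225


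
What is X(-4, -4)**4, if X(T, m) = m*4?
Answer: 65536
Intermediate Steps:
X(T, m) = 4*m
X(-4, -4)**4 = (4*(-4))**4 = (-16)**4 = 65536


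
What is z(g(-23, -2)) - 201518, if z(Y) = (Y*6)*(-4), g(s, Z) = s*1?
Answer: -200966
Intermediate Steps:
g(s, Z) = s
z(Y) = -24*Y (z(Y) = (6*Y)*(-4) = -24*Y)
z(g(-23, -2)) - 201518 = -24*(-23) - 201518 = 552 - 201518 = -200966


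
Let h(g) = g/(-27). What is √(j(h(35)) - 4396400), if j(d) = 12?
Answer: 2*I*√1099097 ≈ 2096.8*I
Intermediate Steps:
h(g) = -g/27 (h(g) = g*(-1/27) = -g/27)
√(j(h(35)) - 4396400) = √(12 - 4396400) = √(-4396388) = 2*I*√1099097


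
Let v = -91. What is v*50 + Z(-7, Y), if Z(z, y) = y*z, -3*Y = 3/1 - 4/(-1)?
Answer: -13601/3 ≈ -4533.7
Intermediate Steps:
Y = -7/3 (Y = -(3/1 - 4/(-1))/3 = -(3*1 - 4*(-1))/3 = -(3 + 4)/3 = -⅓*7 = -7/3 ≈ -2.3333)
v*50 + Z(-7, Y) = -91*50 - 7/3*(-7) = -4550 + 49/3 = -13601/3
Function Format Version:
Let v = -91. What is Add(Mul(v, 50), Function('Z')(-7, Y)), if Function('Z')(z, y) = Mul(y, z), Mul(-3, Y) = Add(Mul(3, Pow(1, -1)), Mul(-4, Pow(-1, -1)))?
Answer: Rational(-13601, 3) ≈ -4533.7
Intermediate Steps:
Y = Rational(-7, 3) (Y = Mul(Rational(-1, 3), Add(Mul(3, Pow(1, -1)), Mul(-4, Pow(-1, -1)))) = Mul(Rational(-1, 3), Add(Mul(3, 1), Mul(-4, -1))) = Mul(Rational(-1, 3), Add(3, 4)) = Mul(Rational(-1, 3), 7) = Rational(-7, 3) ≈ -2.3333)
Add(Mul(v, 50), Function('Z')(-7, Y)) = Add(Mul(-91, 50), Mul(Rational(-7, 3), -7)) = Add(-4550, Rational(49, 3)) = Rational(-13601, 3)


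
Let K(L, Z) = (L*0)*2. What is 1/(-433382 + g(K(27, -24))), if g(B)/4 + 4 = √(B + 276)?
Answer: -72233/31305636998 - 2*√69/46958455497 ≈ -2.3077e-6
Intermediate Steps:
K(L, Z) = 0 (K(L, Z) = 0*2 = 0)
g(B) = -16 + 4*√(276 + B) (g(B) = -16 + 4*√(B + 276) = -16 + 4*√(276 + B))
1/(-433382 + g(K(27, -24))) = 1/(-433382 + (-16 + 4*√(276 + 0))) = 1/(-433382 + (-16 + 4*√276)) = 1/(-433382 + (-16 + 4*(2*√69))) = 1/(-433382 + (-16 + 8*√69)) = 1/(-433398 + 8*√69)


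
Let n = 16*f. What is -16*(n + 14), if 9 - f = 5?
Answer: -1248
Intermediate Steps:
f = 4 (f = 9 - 1*5 = 9 - 5 = 4)
n = 64 (n = 16*4 = 64)
-16*(n + 14) = -16*(64 + 14) = -16*78 = -1248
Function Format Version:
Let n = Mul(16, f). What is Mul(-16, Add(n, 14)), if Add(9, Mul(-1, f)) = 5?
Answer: -1248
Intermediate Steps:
f = 4 (f = Add(9, Mul(-1, 5)) = Add(9, -5) = 4)
n = 64 (n = Mul(16, 4) = 64)
Mul(-16, Add(n, 14)) = Mul(-16, Add(64, 14)) = Mul(-16, 78) = -1248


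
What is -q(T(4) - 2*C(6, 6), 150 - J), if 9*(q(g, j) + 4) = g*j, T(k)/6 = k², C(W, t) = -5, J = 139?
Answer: -1130/9 ≈ -125.56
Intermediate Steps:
T(k) = 6*k²
q(g, j) = -4 + g*j/9 (q(g, j) = -4 + (g*j)/9 = -4 + g*j/9)
-q(T(4) - 2*C(6, 6), 150 - J) = -(-4 + (6*4² - 2*(-5))*(150 - 1*139)/9) = -(-4 + (6*16 + 10)*(150 - 139)/9) = -(-4 + (⅑)*(96 + 10)*11) = -(-4 + (⅑)*106*11) = -(-4 + 1166/9) = -1*1130/9 = -1130/9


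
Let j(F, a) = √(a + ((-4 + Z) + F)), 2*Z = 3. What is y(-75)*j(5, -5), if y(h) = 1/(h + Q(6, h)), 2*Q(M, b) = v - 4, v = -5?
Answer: -I*√10/159 ≈ -0.019889*I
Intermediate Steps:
Z = 3/2 (Z = (½)*3 = 3/2 ≈ 1.5000)
Q(M, b) = -9/2 (Q(M, b) = (-5 - 4)/2 = (½)*(-9) = -9/2)
j(F, a) = √(-5/2 + F + a) (j(F, a) = √(a + ((-4 + 3/2) + F)) = √(a + (-5/2 + F)) = √(-5/2 + F + a))
y(h) = 1/(-9/2 + h) (y(h) = 1/(h - 9/2) = 1/(-9/2 + h))
y(-75)*j(5, -5) = (2/(-9 + 2*(-75)))*(√(-10 + 4*5 + 4*(-5))/2) = (2/(-9 - 150))*(√(-10 + 20 - 20)/2) = (2/(-159))*(√(-10)/2) = (2*(-1/159))*((I*√10)/2) = -I*√10/159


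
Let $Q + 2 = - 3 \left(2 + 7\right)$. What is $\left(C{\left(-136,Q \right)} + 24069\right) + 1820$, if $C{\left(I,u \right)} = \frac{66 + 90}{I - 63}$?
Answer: $\frac{5151755}{199} \approx 25888.0$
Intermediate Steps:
$Q = -29$ ($Q = -2 - 3 \left(2 + 7\right) = -2 - 27 = -29$)
$C{\left(I,u \right)} = \frac{156}{-63 + I}$
$\left(C{\left(-136,Q \right)} + 24069\right) + 1820 = \left(\frac{156}{-63 - 136} + 24069\right) + 1820 = \left(\frac{156}{-199} + 24069\right) + 1820 = \left(156 \left(- \frac{1}{199}\right) + 24069\right) + 1820 = \left(- \frac{156}{199} + 24069\right) + 1820 = \frac{4789575}{199} + 1820 = \frac{5151755}{199}$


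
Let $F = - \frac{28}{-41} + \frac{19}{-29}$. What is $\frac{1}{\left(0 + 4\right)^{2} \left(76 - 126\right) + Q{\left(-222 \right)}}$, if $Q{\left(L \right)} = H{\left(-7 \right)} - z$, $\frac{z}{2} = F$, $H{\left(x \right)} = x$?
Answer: $- \frac{1189}{959589} \approx -0.0012391$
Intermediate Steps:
$F = \frac{33}{1189}$ ($F = \left(-28\right) \left(- \frac{1}{41}\right) + 19 \left(- \frac{1}{29}\right) = \frac{28}{41} - \frac{19}{29} = \frac{33}{1189} \approx 0.027754$)
$z = \frac{66}{1189}$ ($z = 2 \cdot \frac{33}{1189} = \frac{66}{1189} \approx 0.055509$)
$Q{\left(L \right)} = - \frac{8389}{1189}$ ($Q{\left(L \right)} = -7 - \frac{66}{1189} = - \frac{8389}{1189}$)
$\frac{1}{\left(0 + 4\right)^{2} \left(76 - 126\right) + Q{\left(-222 \right)}} = \frac{1}{\left(0 + 4\right)^{2} \left(76 - 126\right) - \frac{8389}{1189}} = \frac{1}{4^{2} \left(-50\right) - \frac{8389}{1189}} = \frac{1}{16 \left(-50\right) - \frac{8389}{1189}} = \frac{1}{-800 - \frac{8389}{1189}} = \frac{1}{- \frac{959589}{1189}} = - \frac{1189}{959589}$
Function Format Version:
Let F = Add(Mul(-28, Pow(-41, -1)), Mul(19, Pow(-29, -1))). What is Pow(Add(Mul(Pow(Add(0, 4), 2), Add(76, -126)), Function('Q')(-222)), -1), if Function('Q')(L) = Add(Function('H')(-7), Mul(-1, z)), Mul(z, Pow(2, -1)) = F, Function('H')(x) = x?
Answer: Rational(-1189, 959589) ≈ -0.0012391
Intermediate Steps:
F = Rational(33, 1189) (F = Add(Mul(-28, Rational(-1, 41)), Mul(19, Rational(-1, 29))) = Add(Rational(28, 41), Rational(-19, 29)) = Rational(33, 1189) ≈ 0.027754)
z = Rational(66, 1189) (z = Mul(2, Rational(33, 1189)) = Rational(66, 1189) ≈ 0.055509)
Function('Q')(L) = Rational(-8389, 1189) (Function('Q')(L) = Add(-7, Mul(-1, Rational(66, 1189))) = Add(-7, Rational(-66, 1189)) = Rational(-8389, 1189))
Pow(Add(Mul(Pow(Add(0, 4), 2), Add(76, -126)), Function('Q')(-222)), -1) = Pow(Add(Mul(Pow(Add(0, 4), 2), Add(76, -126)), Rational(-8389, 1189)), -1) = Pow(Add(Mul(Pow(4, 2), -50), Rational(-8389, 1189)), -1) = Pow(Add(Mul(16, -50), Rational(-8389, 1189)), -1) = Pow(Add(-800, Rational(-8389, 1189)), -1) = Pow(Rational(-959589, 1189), -1) = Rational(-1189, 959589)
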